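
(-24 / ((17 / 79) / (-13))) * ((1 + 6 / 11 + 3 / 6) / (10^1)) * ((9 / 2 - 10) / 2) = -27729 / 34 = -815.56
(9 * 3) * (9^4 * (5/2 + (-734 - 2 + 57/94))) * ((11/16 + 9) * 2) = -472905431055/188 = -2515454420.51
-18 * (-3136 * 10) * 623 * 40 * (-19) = -267269990400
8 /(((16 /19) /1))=19 /2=9.50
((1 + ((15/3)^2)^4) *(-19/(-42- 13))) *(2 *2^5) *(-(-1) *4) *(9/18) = 950002432/55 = 17272771.49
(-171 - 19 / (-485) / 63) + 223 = 1588879 / 30555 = 52.00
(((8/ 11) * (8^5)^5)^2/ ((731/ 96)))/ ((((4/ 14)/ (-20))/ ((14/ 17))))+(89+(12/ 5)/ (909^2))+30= -11834588137075074782731337291164101887690371009499424062777/ 2070752454045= -5715114867524331623316643000000000000000000000.00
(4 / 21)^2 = 16 / 441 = 0.04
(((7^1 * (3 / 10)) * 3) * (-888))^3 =-21886209834048 / 125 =-175089678672.38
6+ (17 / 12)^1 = 89 / 12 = 7.42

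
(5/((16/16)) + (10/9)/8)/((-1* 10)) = -37/72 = -0.51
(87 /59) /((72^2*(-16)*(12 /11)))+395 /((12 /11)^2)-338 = -6.09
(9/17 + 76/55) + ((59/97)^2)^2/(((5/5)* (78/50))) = 6453114494108/3228220231665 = 2.00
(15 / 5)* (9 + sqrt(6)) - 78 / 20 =3* sqrt(6) + 231 / 10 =30.45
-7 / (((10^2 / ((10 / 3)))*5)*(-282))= 7 / 42300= 0.00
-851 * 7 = -5957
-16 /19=-0.84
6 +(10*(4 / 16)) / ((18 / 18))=17 / 2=8.50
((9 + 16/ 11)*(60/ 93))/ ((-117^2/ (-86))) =197800/ 4667949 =0.04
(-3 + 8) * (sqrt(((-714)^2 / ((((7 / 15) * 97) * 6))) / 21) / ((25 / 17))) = 289 * sqrt(2910) / 485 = 32.14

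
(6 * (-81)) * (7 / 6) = -567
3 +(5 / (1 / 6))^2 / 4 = 228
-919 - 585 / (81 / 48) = -3797 / 3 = -1265.67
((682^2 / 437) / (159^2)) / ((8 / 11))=1279091 / 22095594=0.06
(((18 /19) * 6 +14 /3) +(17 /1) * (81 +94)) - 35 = 168170 /57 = 2950.35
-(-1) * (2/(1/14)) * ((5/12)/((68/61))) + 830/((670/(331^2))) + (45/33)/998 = 10183357007143/75023652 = 135735.29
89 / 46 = 1.93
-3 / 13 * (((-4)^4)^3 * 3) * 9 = -104534961.23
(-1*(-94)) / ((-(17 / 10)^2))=-9400 / 289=-32.53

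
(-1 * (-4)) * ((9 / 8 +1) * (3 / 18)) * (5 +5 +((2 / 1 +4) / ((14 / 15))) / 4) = 5525 / 336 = 16.44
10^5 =100000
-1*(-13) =13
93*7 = 651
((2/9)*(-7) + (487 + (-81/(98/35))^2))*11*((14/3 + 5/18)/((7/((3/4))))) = 2283565471/296352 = 7705.58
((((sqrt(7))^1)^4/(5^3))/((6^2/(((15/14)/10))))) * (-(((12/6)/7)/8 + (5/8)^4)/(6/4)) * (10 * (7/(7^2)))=-5399/25804800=-0.00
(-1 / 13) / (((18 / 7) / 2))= -7 / 117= -0.06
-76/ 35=-2.17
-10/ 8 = -5/ 4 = -1.25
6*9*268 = 14472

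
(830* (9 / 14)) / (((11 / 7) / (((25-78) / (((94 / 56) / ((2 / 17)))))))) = -11085480 / 8789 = -1261.29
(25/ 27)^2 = 625/ 729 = 0.86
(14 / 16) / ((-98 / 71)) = -71 / 112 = -0.63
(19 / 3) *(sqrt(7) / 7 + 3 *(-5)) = -92.61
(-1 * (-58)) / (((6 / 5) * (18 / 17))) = 2465 / 54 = 45.65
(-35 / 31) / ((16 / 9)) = -315 / 496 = -0.64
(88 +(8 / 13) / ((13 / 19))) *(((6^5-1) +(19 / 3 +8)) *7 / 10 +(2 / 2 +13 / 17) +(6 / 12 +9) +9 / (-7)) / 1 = 48830927176 / 100555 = 485614.11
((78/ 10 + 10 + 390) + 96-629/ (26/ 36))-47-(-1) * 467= 52.88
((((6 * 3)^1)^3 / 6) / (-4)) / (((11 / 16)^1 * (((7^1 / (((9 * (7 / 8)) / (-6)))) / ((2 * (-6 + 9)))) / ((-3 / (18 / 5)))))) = -3645 / 11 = -331.36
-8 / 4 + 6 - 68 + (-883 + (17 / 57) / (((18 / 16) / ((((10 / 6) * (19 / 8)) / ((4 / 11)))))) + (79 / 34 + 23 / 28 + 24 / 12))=-18101449 / 19278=-938.97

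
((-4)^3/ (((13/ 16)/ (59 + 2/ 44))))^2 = 442342047744/ 20449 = 21631475.76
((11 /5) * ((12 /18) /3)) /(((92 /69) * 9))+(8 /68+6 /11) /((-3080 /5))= 77102 /1943865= 0.04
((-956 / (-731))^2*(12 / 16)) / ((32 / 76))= 3255897 / 1068722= 3.05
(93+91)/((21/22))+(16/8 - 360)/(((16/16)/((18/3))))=-41060/21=-1955.24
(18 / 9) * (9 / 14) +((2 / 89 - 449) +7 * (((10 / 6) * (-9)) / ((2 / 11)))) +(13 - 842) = -2310323 / 1246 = -1854.19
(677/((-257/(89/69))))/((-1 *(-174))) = -0.02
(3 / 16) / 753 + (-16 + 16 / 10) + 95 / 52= -3282011 / 261040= -12.57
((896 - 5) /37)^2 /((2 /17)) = 13495977 /2738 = 4929.14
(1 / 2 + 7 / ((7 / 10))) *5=105 / 2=52.50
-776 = -776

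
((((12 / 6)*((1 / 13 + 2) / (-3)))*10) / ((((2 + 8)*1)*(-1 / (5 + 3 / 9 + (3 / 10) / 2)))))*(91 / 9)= 2303 / 30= 76.77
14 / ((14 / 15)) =15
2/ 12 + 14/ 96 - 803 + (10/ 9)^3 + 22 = -9089939/ 11664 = -779.32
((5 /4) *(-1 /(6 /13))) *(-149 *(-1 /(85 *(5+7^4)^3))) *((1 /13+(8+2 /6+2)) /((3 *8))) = -30247 /204573574142208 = -0.00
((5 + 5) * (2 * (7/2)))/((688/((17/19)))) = 595/6536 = 0.09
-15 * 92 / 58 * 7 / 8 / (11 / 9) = -21735 / 1276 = -17.03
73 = 73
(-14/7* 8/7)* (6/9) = -32/21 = -1.52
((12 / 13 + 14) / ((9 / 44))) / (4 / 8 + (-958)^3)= -17072 / 205736991291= -0.00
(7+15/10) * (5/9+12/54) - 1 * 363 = -356.39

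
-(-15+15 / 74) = 1095 / 74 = 14.80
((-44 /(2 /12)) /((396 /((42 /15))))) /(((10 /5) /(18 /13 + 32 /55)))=-19684 /10725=-1.84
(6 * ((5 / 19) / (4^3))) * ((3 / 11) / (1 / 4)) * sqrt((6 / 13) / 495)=3 * sqrt(4290) / 239096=0.00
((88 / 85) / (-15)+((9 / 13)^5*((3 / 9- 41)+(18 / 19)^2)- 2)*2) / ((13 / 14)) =-39999920013536 / 2221659512475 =-18.00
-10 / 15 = -2 / 3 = -0.67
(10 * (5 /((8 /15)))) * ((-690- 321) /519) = -182.62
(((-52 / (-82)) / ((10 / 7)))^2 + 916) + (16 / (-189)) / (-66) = 240144676097 / 262109925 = 916.20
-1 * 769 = -769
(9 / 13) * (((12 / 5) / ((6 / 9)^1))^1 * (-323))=-52326 / 65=-805.02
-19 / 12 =-1.58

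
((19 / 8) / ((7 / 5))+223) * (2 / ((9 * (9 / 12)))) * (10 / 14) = 62915 / 1323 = 47.55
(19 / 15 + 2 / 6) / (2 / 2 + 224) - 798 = -897742 / 1125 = -797.99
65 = 65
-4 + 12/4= -1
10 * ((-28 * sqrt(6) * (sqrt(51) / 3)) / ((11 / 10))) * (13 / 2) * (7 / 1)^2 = -891800 * sqrt(34) / 11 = -472731.17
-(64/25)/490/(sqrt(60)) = -16*sqrt(15)/91875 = -0.00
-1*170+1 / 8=-1359 / 8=-169.88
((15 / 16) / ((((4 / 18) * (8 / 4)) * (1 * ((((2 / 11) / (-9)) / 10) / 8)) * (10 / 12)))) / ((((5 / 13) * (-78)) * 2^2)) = 2673 / 32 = 83.53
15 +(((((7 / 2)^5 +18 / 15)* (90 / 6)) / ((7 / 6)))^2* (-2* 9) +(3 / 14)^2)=-5171662614273 / 6272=-824563554.57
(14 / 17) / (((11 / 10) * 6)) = 70 / 561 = 0.12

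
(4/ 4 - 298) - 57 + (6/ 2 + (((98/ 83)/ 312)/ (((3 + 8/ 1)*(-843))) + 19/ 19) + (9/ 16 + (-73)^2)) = 2391520618577/ 480267216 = 4979.56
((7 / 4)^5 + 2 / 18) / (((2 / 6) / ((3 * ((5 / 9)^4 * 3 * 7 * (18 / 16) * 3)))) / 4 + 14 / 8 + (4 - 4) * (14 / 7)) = 666255625 / 70725888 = 9.42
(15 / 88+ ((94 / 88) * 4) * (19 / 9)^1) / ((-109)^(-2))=86481799 / 792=109194.19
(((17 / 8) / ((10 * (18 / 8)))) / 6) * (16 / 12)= 17 / 810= 0.02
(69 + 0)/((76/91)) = 82.62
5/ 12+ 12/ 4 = 41/ 12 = 3.42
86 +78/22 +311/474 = 470311/5214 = 90.20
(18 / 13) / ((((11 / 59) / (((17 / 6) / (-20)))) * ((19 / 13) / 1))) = -3009 / 4180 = -0.72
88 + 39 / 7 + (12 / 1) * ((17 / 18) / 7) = 1999 / 21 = 95.19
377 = 377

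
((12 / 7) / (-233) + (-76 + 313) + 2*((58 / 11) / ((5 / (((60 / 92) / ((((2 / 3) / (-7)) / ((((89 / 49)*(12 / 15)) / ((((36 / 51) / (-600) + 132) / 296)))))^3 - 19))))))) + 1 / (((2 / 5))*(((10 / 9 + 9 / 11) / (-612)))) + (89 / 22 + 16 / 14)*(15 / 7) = -221682343603139161266676986685121685 / 406757645938749807459314381475574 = -545.00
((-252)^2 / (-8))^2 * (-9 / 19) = -567106596 / 19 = -29847715.58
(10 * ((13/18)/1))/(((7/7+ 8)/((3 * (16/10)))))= 104/27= 3.85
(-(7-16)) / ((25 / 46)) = 16.56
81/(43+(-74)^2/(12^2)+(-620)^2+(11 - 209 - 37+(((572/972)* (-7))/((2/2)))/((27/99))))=236196/1120417373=0.00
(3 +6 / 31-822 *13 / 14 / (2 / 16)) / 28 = -217.97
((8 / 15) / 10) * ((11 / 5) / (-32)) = -11 / 3000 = -0.00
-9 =-9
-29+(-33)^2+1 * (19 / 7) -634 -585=-1094 / 7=-156.29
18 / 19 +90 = 1728 / 19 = 90.95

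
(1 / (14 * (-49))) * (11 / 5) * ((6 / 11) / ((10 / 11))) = -0.00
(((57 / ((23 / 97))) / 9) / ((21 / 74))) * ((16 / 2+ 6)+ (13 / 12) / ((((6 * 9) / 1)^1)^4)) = 97411758691411 / 73925568864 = 1317.70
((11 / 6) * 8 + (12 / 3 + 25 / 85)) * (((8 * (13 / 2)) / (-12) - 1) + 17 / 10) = -105403 / 1530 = -68.89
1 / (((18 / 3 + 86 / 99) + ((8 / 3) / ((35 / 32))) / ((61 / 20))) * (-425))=-42273 / 137764600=-0.00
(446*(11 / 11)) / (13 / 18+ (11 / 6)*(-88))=-2.78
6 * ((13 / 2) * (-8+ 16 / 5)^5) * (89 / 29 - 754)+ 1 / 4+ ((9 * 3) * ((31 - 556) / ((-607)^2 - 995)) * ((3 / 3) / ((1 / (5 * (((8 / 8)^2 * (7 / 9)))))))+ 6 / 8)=74622681.69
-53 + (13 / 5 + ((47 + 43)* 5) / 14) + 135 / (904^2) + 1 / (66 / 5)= -17160971467 / 943884480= -18.18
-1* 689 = -689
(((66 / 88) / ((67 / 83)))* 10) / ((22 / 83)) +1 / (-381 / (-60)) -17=6817773 / 374396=18.21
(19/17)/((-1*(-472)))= 19/8024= 0.00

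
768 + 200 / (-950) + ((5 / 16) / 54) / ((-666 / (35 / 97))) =814245671939 / 1060506432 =767.79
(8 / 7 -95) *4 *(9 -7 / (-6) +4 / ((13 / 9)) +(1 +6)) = -7484.51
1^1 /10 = 1 /10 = 0.10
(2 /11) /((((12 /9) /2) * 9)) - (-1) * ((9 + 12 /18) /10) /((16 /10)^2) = 1723 /4224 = 0.41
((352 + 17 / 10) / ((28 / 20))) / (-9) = -393 / 14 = -28.07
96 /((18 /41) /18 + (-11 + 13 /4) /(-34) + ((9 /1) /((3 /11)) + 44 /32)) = 2.77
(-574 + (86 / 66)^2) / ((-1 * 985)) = 623237 / 1072665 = 0.58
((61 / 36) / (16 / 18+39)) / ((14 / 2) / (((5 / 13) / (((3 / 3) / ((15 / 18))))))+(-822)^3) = -1525 / 19939298919144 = -0.00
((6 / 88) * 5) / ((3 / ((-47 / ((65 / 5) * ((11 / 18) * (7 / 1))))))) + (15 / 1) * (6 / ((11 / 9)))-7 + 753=18047917 / 22022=819.54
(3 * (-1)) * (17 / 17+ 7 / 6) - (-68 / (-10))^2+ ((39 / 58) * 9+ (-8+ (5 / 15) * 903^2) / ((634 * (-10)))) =-82330807 / 919300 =-89.56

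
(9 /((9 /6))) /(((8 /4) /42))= 126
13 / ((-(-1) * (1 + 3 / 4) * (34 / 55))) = 1430 / 119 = 12.02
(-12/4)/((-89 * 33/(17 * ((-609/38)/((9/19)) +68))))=3485/5874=0.59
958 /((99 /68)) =65144 /99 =658.02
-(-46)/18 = 23/9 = 2.56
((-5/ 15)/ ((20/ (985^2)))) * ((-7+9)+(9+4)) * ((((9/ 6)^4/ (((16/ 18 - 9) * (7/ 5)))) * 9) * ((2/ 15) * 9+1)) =70022108475/ 32704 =2141086.98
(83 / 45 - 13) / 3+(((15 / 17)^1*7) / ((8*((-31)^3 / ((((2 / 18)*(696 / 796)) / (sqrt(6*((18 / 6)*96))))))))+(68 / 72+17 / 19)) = -9641 / 5130 - 1015*sqrt(3) / 29025490464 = -1.88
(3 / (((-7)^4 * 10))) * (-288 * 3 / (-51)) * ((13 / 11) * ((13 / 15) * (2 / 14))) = 24336 / 78572725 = 0.00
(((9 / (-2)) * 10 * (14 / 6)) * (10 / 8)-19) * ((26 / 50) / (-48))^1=7813 / 4800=1.63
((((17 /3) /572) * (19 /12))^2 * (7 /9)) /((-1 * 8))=-730303 /30530193408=-0.00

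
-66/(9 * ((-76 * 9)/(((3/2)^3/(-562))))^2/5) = -165/58378078208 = -0.00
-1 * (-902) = 902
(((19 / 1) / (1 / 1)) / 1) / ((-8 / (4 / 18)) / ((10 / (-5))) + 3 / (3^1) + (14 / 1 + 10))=19 / 43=0.44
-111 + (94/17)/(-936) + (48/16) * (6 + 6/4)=-704153/7956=-88.51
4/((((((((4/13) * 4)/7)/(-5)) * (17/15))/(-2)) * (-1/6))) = -1204.41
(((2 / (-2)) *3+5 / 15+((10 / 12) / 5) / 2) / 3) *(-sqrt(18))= 31 *sqrt(2) / 12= 3.65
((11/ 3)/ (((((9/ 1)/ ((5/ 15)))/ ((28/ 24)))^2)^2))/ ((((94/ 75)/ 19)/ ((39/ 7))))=23298275/ 21580756128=0.00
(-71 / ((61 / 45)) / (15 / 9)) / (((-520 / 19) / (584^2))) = 391623.04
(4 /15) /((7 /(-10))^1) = -8 /21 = -0.38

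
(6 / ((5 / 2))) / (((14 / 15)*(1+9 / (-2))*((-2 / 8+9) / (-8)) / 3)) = 3456 / 1715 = 2.02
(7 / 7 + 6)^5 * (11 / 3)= 184877 / 3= 61625.67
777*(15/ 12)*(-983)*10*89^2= -151249712775/ 2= -75624856387.50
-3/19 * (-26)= 78/19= 4.11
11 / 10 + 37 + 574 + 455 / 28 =12567 / 20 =628.35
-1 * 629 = -629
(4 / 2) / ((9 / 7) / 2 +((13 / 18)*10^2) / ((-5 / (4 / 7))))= -36 / 137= -0.26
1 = 1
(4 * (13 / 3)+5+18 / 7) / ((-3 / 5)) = -2615 / 63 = -41.51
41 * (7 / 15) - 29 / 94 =26543 / 1410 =18.82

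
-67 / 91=-0.74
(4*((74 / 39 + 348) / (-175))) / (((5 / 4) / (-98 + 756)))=-20523584 / 4875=-4209.97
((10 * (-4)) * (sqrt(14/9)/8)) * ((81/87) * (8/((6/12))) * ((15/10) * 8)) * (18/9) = -17280 * sqrt(14)/29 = -2229.51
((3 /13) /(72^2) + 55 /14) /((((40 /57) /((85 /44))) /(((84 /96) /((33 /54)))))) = 199538741 /12886016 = 15.48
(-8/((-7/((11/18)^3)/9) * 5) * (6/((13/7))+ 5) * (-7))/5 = -142417/26325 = -5.41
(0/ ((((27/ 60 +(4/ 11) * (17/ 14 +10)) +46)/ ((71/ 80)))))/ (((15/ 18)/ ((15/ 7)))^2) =0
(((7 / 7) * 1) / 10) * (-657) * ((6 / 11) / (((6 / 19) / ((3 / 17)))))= -37449 / 1870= -20.03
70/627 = 0.11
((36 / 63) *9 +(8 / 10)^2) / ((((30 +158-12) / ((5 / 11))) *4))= 23 / 6160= 0.00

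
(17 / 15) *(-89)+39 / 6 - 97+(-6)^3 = -12221 / 30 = -407.37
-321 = -321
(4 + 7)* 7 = 77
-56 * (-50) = 2800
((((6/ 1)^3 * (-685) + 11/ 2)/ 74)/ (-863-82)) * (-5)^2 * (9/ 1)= 1479545/ 3108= 476.04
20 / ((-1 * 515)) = -4 / 103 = -0.04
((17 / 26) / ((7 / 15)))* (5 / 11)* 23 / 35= 5865 / 14014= 0.42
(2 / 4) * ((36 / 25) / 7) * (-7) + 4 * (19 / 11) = 1702 / 275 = 6.19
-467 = -467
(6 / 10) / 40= 3 / 200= 0.02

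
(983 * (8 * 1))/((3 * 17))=7864/51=154.20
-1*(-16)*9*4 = 576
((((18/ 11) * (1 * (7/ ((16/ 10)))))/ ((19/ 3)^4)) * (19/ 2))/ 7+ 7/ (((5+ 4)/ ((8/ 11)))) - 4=-18623675/ 5432328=-3.43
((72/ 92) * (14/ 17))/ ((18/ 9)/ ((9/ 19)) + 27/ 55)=124740/ 912203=0.14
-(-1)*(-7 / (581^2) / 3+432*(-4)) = -249988033 / 144669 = -1728.00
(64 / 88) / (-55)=-8 / 605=-0.01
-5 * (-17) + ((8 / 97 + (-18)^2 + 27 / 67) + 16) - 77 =2264807 / 6499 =348.49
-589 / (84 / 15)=-2945 / 28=-105.18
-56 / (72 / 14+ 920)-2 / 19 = -5100 / 30761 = -0.17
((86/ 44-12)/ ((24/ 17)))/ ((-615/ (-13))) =-48841/ 324720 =-0.15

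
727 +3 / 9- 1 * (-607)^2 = -1103165 / 3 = -367721.67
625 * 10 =6250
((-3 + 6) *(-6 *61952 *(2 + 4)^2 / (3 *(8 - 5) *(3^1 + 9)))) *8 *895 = -2661457920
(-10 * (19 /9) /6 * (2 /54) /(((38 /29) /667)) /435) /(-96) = 667 /419904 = 0.00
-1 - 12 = -13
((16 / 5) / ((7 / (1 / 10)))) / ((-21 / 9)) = -24 / 1225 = -0.02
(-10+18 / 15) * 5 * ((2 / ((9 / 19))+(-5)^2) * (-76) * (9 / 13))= 879472 / 13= 67651.69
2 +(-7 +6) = 1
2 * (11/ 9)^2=242/ 81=2.99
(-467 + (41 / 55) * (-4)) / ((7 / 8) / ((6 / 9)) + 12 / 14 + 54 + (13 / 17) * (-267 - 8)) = 49216496 / 16139915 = 3.05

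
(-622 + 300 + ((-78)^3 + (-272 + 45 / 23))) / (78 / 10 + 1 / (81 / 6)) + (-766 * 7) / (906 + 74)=-103281921817 / 1711430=-60348.32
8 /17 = 0.47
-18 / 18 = -1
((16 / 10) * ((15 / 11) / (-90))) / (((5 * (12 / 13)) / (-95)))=247 / 495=0.50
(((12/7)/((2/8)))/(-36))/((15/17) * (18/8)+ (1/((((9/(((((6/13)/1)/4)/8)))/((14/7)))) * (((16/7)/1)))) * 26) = -4352/46193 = -0.09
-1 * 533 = -533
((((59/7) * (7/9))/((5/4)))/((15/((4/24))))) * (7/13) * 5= 826/5265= 0.16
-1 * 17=-17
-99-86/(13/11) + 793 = 8076/13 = 621.23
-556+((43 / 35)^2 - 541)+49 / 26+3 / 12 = -69646777 / 63700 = -1093.36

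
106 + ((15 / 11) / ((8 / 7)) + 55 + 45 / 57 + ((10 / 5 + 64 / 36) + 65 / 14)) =18054937 / 105336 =171.40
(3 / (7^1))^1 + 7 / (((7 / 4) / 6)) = 171 / 7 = 24.43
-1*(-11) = 11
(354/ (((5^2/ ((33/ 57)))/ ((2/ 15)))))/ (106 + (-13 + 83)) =59/ 9500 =0.01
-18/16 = -9/8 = -1.12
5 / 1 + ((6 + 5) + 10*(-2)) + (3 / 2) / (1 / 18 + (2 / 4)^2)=10 / 11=0.91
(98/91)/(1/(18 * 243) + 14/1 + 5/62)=949158/12410333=0.08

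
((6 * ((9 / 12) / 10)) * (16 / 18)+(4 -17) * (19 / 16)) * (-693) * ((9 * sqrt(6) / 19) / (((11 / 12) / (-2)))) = -2046303 * sqrt(6) / 190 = -26381.04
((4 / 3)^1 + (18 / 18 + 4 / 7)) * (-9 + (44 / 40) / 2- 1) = -27.45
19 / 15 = 1.27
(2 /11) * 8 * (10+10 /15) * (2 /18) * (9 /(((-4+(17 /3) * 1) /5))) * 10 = 5120 /11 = 465.45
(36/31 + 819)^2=646430625/961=672664.54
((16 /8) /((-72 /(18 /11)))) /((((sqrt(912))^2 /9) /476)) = -357 /1672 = -0.21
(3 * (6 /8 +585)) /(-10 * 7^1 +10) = -2343 /80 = -29.29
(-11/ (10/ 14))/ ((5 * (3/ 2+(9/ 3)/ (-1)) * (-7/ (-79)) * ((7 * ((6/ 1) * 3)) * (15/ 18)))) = 1738/ 7875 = 0.22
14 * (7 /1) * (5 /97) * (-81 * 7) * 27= -7501410 /97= -77334.12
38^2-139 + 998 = 2303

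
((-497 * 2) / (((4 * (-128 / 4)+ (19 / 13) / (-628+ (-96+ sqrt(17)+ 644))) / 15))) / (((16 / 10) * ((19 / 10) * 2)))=6434448520500 / 335899519691-2422875 * sqrt(17) / 70715688356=19.16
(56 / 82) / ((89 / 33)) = 924 / 3649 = 0.25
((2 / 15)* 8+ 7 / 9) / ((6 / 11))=913 / 270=3.38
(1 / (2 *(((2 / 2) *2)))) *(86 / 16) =43 / 32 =1.34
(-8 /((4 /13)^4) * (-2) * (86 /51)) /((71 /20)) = 847.92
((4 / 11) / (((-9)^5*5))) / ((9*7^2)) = -4 / 1432233495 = -0.00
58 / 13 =4.46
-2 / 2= -1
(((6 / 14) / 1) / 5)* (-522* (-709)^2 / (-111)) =262399482 / 1295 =202625.08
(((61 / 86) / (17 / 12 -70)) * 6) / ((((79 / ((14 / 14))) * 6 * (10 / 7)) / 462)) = -591822 / 13978655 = -0.04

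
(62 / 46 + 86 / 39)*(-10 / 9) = -31870 / 8073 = -3.95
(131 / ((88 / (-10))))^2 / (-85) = -85805 / 32912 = -2.61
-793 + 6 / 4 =-1583 / 2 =-791.50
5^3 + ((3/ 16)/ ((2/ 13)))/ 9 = 12013/ 96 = 125.14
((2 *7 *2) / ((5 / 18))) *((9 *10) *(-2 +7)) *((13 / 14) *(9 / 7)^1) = 379080 / 7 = 54154.29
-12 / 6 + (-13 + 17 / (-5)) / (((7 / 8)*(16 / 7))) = -51 / 5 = -10.20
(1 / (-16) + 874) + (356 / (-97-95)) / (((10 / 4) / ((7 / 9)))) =1886459 / 2160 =873.36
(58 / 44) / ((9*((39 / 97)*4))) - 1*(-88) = 2720957 / 30888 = 88.09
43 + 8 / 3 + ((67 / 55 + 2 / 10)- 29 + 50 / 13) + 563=1254677 / 2145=584.93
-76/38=-2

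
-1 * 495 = -495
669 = 669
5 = 5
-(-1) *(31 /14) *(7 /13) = 31 /26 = 1.19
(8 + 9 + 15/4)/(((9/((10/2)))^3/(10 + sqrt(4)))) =10375/243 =42.70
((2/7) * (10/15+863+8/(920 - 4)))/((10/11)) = 1305359/4809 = 271.44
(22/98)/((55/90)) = 0.37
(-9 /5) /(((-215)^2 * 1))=-9 /231125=-0.00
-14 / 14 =-1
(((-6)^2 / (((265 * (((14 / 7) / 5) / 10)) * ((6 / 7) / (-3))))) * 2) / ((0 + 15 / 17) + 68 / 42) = -9.50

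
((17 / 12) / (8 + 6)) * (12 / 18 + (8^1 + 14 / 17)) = 121 / 126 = 0.96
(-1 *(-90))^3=729000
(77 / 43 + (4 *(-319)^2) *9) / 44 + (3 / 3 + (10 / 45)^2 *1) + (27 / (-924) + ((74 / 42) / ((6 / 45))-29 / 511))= 83273.22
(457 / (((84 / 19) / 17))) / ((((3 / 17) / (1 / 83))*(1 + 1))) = 2509387 / 41832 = 59.99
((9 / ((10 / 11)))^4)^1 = 96059601 / 10000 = 9605.96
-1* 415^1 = -415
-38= -38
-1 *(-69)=69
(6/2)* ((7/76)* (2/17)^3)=42/93347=0.00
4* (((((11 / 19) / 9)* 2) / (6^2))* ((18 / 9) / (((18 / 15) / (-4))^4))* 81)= 440000 / 1539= 285.90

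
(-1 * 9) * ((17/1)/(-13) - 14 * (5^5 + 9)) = 5133645/13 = 394895.77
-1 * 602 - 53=-655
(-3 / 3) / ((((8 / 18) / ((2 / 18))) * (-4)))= 1 / 16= 0.06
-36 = -36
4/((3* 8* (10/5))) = 1/12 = 0.08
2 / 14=1 / 7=0.14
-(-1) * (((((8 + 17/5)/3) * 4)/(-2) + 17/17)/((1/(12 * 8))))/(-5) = 3168/25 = 126.72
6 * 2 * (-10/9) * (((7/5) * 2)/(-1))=112/3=37.33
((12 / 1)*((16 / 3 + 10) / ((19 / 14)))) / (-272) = -161 / 323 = -0.50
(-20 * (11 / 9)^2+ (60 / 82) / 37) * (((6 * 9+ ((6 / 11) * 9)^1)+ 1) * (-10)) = 24176798900 / 1351647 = 17886.92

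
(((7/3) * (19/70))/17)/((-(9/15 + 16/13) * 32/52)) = -3211/97104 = -0.03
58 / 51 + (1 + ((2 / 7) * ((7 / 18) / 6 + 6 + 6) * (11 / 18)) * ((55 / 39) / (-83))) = 786823889 / 374417316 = 2.10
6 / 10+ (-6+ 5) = -2 / 5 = -0.40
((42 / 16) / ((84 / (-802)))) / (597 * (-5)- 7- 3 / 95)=38095 / 4547888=0.01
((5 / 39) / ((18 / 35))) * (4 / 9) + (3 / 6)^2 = 4559 / 12636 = 0.36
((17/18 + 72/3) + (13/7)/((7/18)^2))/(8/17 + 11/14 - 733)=-3906991/76802355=-0.05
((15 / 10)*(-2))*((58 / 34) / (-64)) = 87 / 1088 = 0.08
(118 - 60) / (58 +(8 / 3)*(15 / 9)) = 261 / 281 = 0.93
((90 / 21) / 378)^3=125 / 85766121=0.00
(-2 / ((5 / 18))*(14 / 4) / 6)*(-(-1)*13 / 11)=-273 / 55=-4.96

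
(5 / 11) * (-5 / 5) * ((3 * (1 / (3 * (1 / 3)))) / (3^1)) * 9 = -4.09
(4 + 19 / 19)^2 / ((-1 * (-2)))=25 / 2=12.50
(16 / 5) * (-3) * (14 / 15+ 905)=-217424 / 25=-8696.96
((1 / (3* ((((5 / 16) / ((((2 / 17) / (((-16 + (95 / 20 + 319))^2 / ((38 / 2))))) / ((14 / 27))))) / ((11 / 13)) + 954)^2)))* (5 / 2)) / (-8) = -0.00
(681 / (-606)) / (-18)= 227 / 3636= 0.06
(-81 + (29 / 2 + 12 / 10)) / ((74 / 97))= -63341 / 740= -85.60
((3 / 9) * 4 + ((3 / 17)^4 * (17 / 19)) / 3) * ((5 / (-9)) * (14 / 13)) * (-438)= 3816853180 / 10921599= 349.48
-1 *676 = -676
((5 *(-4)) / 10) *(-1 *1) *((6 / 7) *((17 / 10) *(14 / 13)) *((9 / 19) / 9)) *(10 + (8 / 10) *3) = 12648 / 6175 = 2.05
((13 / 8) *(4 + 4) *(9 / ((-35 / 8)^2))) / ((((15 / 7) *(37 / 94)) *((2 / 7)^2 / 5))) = 410592 / 925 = 443.88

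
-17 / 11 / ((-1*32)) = 17 / 352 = 0.05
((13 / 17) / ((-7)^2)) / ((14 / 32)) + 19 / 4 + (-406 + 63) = -7888511 / 23324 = -338.21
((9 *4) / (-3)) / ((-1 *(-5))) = -12 / 5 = -2.40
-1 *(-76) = 76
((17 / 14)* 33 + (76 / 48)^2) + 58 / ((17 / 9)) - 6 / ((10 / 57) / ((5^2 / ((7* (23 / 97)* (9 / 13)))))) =-264374783 / 394128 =-670.78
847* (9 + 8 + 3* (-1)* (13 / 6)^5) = -277162963 / 2592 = -106930.16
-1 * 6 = -6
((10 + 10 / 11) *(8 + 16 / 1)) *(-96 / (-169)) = 276480 / 1859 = 148.73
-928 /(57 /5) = -4640 /57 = -81.40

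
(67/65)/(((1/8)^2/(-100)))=-85760/13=-6596.92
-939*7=-6573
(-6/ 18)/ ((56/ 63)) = -3/ 8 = -0.38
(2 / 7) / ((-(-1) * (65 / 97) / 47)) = 9118 / 455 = 20.04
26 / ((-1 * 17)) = -26 / 17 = -1.53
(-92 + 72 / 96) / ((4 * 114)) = -0.20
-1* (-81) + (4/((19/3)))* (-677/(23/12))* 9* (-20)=17583237/437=40236.24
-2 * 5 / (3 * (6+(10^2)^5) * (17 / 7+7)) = -35 / 990000000594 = -0.00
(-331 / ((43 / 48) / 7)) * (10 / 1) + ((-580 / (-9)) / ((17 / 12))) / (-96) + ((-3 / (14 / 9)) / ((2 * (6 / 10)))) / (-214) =-1019619980165 / 39421368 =-25864.65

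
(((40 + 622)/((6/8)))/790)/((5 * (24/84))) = 4634/5925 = 0.78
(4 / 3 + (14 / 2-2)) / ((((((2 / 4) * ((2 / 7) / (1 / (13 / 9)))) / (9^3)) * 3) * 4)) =1864.56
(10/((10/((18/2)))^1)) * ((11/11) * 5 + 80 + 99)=1656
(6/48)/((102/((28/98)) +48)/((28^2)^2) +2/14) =76832/88213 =0.87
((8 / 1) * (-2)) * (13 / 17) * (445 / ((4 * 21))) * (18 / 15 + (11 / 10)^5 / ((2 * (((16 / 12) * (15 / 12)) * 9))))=-621648001 / 7650000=-81.26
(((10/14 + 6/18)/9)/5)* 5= 22/189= 0.12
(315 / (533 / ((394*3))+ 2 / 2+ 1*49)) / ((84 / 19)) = 168435 / 119266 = 1.41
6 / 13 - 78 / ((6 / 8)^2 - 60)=7310 / 4121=1.77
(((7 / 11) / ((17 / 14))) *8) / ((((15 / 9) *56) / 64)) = 2688 / 935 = 2.87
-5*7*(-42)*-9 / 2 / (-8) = 6615 / 8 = 826.88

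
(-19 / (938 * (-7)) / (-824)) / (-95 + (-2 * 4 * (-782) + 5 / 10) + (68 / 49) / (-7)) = -133 / 233345058824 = -0.00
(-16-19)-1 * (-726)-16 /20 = 3451 /5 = 690.20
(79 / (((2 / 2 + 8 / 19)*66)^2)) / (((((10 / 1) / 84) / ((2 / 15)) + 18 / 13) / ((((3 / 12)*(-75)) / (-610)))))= 12976145 / 107055382104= 0.00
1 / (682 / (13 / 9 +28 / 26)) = 295 / 79794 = 0.00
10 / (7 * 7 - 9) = 1 / 4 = 0.25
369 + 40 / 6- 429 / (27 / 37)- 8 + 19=-1811 / 9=-201.22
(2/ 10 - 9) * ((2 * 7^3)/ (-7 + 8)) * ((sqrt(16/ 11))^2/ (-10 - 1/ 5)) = 43904/ 51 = 860.86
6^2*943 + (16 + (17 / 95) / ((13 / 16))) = 41945812 / 1235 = 33964.22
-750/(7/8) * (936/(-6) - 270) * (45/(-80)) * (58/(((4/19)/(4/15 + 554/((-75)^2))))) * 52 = -37605921912/35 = -1074454911.77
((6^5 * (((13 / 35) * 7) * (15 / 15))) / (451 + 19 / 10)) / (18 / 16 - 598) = -1617408 / 21625975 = -0.07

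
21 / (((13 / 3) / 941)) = 59283 / 13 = 4560.23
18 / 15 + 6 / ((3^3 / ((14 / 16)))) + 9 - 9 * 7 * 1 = -9469 / 180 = -52.61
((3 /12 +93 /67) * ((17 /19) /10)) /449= 7463 /22863080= 0.00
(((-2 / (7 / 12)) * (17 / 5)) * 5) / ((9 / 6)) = -272 / 7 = -38.86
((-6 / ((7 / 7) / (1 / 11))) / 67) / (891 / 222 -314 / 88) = -888 / 48575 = -0.02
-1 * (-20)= 20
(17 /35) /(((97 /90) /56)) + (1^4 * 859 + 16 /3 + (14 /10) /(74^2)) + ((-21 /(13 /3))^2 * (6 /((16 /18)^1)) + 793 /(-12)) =440766832011 /448840340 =982.01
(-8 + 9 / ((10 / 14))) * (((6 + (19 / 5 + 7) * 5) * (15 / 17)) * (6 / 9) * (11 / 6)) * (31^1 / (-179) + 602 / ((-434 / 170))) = -6625822060 / 94333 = -70238.64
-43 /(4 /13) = -559 /4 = -139.75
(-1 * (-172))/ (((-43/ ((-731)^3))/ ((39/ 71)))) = 60936390996/ 71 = 858259028.11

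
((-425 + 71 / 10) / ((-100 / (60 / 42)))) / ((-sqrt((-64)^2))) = -597 / 6400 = -0.09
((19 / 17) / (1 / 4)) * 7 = 532 / 17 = 31.29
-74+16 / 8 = -72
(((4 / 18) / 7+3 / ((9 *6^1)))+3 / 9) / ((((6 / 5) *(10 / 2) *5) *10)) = 53 / 37800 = 0.00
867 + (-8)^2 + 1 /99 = 92170 /99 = 931.01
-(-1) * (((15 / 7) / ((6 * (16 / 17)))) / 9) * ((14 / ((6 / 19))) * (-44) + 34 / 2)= -493085 / 6048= -81.53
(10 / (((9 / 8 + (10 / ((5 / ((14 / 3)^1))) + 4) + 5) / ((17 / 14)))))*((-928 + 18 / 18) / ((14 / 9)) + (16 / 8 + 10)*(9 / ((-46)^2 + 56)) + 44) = -1426430220 / 4141823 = -344.40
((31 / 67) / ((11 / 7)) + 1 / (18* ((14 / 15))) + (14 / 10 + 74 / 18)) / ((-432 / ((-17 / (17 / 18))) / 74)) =201517651 / 11143440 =18.08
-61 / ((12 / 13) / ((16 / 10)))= -1586 / 15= -105.73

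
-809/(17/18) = -14562/17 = -856.59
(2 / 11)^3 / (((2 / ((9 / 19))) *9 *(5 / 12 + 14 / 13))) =0.00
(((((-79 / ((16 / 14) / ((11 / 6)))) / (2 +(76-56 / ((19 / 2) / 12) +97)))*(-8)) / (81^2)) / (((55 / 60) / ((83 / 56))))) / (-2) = -124583 / 103978728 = -0.00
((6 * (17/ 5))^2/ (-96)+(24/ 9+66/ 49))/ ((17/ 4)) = -9449/ 124950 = -0.08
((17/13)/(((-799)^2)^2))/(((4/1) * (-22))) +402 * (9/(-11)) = -9020697048516817/27426110429432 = -328.91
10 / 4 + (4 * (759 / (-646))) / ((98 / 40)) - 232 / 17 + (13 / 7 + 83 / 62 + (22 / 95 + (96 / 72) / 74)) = -2619519244 / 272303535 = -9.62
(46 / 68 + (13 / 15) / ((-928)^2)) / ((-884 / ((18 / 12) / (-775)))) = 148554461 / 100299516928000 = 0.00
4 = 4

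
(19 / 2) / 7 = 19 / 14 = 1.36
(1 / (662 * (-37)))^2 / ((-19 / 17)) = -17 / 11399164684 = -0.00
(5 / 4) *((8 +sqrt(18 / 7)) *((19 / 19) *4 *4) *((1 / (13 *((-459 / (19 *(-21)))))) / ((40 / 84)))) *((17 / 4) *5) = 665 *sqrt(14) / 26 +18620 / 39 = 573.14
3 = 3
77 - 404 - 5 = -332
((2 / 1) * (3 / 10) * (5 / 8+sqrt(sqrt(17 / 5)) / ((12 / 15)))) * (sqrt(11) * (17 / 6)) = 17 * sqrt(11) * (5+2 * 17^(1 / 4) * 5^(3 / 4)) / 80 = 13.09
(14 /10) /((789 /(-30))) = -14 /263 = -0.05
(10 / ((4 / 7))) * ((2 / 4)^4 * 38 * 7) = 4655 / 16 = 290.94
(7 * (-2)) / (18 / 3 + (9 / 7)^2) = -686 / 375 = -1.83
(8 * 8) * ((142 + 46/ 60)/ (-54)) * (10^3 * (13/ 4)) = -44543200/ 81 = -549916.05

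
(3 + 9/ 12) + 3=27/ 4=6.75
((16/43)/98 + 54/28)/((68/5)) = 0.14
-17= -17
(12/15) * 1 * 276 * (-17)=-18768/5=-3753.60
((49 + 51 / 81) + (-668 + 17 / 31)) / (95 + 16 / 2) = -517117 / 86211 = -6.00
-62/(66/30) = -310/11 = -28.18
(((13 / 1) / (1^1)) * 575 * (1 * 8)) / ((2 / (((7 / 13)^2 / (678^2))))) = 28175 / 1493973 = 0.02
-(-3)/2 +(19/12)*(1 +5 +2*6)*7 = 201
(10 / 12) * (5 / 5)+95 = 575 / 6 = 95.83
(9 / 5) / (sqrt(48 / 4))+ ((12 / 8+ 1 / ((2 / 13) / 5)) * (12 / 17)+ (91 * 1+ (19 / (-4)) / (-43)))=3 * sqrt(3) / 10+ 19799 / 172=115.63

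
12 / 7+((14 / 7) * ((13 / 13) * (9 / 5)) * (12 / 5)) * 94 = 142428 / 175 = 813.87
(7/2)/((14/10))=5/2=2.50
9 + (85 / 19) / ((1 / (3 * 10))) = 2721 / 19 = 143.21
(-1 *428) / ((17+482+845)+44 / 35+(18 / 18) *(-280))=-0.40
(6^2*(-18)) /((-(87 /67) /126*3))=607824 /29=20959.45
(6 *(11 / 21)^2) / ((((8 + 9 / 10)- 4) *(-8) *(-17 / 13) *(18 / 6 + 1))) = 7865 / 979608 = 0.01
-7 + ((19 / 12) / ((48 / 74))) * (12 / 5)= -137 / 120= -1.14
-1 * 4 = -4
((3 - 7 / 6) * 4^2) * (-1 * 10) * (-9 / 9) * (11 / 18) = 4840 / 27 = 179.26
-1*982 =-982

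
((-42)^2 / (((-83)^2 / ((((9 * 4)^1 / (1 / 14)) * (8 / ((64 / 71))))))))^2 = 62257970298384 / 47458321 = 1311845.19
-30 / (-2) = 15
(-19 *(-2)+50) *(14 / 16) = 77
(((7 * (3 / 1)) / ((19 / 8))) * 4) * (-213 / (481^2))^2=30487968 / 1017030334099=0.00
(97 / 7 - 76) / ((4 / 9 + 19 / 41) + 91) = -160515 / 237398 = -0.68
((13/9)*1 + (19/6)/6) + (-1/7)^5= 1193261/605052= 1.97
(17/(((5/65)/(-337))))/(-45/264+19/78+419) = -255605064/1438259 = -177.72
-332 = -332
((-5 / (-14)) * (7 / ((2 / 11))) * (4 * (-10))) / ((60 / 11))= -605 / 6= -100.83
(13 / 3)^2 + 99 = 1060 / 9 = 117.78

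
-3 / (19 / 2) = -6 / 19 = -0.32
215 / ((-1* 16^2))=-215 / 256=-0.84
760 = 760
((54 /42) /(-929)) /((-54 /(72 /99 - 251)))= -2753 /429198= -0.01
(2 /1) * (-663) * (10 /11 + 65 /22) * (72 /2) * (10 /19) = -97070.81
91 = 91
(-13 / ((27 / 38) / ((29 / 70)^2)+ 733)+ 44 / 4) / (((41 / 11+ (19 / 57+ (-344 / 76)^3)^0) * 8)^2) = 1956548825 / 254798071424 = 0.01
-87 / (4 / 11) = -957 / 4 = -239.25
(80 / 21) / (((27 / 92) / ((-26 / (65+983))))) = -23920 / 74277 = -0.32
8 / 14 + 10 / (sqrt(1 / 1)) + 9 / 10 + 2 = 13.47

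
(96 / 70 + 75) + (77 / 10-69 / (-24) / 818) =3851305 / 45808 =84.07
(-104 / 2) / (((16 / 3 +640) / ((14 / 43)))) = -273 / 10406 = -0.03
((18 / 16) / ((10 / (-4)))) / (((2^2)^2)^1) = -9 / 320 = -0.03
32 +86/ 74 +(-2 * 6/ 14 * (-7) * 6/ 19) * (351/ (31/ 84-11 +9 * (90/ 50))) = 250892547/ 1644317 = 152.58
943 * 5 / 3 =4715 / 3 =1571.67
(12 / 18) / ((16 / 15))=5 / 8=0.62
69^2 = 4761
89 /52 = 1.71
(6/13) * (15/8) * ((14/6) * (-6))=-315/26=-12.12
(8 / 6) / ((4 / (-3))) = -1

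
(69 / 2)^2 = 4761 / 4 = 1190.25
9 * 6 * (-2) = -108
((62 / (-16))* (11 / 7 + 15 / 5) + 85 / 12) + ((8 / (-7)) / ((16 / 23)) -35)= -47.27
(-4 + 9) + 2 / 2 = 6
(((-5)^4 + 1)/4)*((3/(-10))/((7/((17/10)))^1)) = -15963/1400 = -11.40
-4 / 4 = -1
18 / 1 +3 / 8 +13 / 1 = 251 / 8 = 31.38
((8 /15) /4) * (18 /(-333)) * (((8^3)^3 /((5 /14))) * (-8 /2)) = 10834151.74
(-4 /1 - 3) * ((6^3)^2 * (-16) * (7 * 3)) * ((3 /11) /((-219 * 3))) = -36578304 /803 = -45552.06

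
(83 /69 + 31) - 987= -65881 /69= -954.80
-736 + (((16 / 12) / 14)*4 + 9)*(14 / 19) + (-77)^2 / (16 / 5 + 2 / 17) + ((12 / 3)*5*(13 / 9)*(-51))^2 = 34909017049 / 16074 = 2171769.13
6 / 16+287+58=2763 / 8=345.38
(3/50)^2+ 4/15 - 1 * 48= -357973/7500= -47.73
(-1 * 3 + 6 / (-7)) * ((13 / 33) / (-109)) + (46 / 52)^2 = 4518989 / 5673668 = 0.80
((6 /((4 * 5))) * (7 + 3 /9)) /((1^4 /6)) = 13.20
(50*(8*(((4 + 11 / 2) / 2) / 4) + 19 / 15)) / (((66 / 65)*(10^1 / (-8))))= -41990 / 99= -424.14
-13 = -13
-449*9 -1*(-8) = -4033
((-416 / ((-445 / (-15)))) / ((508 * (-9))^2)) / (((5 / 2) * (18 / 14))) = -364 / 1744109415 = -0.00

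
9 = 9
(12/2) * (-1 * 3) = -18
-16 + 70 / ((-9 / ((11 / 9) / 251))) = -326066 / 20331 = -16.04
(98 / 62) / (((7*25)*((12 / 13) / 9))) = 273 / 3100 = 0.09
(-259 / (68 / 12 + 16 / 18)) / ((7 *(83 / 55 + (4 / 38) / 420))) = -2923074 / 781691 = -3.74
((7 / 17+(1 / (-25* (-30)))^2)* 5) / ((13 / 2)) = 3937517 / 12431250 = 0.32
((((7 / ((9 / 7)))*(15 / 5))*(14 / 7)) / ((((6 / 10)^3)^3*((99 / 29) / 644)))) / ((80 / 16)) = 714940625000 / 5845851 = 122298.81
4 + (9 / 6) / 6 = 4.25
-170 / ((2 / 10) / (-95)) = 80750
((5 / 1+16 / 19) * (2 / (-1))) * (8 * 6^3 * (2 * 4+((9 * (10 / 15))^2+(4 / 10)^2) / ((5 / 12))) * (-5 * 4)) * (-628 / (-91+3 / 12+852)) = -15222995877888 / 482125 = -31574790.52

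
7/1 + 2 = 9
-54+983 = 929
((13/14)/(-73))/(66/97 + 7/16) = -10088/886585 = -0.01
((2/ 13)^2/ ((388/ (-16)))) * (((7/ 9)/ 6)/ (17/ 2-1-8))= 112/ 442611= 0.00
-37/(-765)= 37/765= 0.05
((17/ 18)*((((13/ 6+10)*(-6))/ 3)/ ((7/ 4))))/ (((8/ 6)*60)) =-1241/ 7560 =-0.16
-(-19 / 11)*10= 190 / 11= 17.27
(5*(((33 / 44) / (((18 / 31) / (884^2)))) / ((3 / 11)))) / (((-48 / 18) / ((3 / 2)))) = -83273905 / 8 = -10409238.12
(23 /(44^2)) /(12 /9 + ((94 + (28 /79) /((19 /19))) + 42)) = 0.00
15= 15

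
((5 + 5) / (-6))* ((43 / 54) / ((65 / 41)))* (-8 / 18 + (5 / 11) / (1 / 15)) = -1112453 / 208494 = -5.34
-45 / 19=-2.37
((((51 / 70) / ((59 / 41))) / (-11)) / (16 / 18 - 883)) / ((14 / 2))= 1107 / 148510670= 0.00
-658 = -658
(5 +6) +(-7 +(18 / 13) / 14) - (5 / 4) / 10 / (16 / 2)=23781 / 5824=4.08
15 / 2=7.50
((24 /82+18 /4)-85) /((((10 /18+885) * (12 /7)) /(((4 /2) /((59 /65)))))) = -1795521 /15423544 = -0.12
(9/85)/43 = 9/3655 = 0.00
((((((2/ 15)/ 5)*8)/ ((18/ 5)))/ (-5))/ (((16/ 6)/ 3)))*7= -7/ 75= -0.09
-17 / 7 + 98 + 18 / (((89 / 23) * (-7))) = 59127 / 623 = 94.91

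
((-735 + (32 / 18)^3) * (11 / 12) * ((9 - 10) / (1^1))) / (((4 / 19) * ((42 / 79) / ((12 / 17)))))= 8779212409 / 2082024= 4216.67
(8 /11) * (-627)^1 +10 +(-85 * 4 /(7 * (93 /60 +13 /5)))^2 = -104312206 /337561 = -309.02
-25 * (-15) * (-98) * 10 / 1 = -367500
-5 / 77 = -0.06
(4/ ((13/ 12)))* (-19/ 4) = -228/ 13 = -17.54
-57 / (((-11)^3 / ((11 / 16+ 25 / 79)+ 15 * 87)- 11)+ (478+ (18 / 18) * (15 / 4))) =-376379892 / 3101706151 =-0.12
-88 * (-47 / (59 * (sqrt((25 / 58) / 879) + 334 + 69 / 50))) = 88398434137200 / 422915119920059 - 25850000 * sqrt(50982) / 422915119920059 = 0.21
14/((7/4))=8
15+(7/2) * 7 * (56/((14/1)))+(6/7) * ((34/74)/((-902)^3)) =113.00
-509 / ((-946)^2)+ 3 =2684239 / 894916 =3.00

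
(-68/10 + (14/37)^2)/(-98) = 22783/335405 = 0.07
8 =8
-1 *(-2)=2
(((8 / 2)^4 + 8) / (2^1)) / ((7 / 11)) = 1452 / 7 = 207.43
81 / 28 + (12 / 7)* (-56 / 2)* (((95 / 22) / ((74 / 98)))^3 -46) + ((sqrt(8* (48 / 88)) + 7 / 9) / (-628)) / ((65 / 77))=-293271762742847716 / 43344778321845 -7* sqrt(33) / 10205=-6766.03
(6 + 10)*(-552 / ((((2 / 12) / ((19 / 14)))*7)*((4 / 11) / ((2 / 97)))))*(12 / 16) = -2076624 / 4753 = -436.91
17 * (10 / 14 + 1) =204 / 7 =29.14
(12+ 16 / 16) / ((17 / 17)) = 13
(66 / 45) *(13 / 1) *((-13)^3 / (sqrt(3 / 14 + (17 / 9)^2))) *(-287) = 541002462 *sqrt(60046) / 21445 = 6181804.01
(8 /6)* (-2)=-8 /3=-2.67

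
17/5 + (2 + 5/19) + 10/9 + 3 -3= 5792/855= 6.77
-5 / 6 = -0.83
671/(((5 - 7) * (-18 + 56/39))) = 26169/1292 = 20.25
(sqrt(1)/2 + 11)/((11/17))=391/22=17.77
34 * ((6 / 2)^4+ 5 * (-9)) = 1224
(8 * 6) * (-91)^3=-36171408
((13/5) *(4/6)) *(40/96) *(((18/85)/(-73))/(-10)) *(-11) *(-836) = 59774/31025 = 1.93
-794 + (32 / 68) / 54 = -364442 / 459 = -793.99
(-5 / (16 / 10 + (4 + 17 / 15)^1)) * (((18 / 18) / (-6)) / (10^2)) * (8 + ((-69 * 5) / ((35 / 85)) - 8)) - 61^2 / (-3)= 21028381 / 16968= 1239.30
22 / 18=11 / 9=1.22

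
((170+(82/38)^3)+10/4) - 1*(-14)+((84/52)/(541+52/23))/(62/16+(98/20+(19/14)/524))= 95924079448785/488042556118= 196.55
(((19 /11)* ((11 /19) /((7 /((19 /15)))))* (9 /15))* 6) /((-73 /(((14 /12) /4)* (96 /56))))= -57 /12775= -0.00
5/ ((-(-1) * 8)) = 5/ 8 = 0.62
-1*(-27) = 27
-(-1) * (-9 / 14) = -9 / 14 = -0.64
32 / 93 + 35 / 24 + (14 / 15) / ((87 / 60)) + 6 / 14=434167 / 151032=2.87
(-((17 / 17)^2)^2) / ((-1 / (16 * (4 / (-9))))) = -64 / 9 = -7.11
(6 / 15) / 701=2 / 3505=0.00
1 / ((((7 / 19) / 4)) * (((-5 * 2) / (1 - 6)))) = 38 / 7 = 5.43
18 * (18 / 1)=324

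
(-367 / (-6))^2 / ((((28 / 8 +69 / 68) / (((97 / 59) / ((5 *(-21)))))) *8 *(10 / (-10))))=1.62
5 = 5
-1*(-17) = 17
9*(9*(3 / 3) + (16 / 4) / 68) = 1386 / 17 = 81.53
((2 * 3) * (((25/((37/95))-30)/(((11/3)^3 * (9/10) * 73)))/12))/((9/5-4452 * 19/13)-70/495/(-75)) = -658125/811099930861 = -0.00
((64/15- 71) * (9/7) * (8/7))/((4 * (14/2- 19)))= 143/70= 2.04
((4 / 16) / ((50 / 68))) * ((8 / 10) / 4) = 17 / 250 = 0.07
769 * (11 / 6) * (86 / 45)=363737 / 135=2694.35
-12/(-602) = 6/301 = 0.02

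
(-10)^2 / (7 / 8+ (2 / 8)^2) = 320 / 3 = 106.67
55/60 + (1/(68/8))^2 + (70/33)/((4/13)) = 298487/38148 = 7.82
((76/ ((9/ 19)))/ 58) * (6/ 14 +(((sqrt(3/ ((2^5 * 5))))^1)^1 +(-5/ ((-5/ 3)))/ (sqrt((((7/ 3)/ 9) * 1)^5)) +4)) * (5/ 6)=361 * sqrt(30)/ 6264 +55955/ 5481 +438615 * sqrt(21)/ 9947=212.59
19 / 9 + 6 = 73 / 9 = 8.11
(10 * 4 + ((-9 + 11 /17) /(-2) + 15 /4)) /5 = 3259 /340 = 9.59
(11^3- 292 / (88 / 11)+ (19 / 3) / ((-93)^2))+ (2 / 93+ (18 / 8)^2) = 539525203 / 415152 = 1299.58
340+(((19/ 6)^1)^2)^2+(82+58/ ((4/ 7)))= 808777/ 1296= 624.06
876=876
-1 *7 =-7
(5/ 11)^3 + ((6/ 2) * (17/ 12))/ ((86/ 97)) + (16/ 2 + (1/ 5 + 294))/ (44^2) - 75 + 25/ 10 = -308858507/ 4578640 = -67.46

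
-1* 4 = -4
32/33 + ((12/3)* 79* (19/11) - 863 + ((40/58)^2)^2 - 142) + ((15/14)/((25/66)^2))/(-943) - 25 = -9301805464647032/19258642759125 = -482.99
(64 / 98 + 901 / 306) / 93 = 3173 / 82026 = 0.04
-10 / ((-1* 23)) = 10 / 23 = 0.43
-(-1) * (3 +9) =12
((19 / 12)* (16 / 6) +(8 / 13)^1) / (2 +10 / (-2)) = -566 / 351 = -1.61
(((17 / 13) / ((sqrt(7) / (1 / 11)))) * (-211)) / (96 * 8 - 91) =-3587 * sqrt(7) / 677677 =-0.01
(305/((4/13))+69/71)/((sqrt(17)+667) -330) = 2.91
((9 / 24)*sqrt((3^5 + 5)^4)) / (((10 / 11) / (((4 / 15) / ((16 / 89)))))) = 940819 / 25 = 37632.76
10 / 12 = 5 / 6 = 0.83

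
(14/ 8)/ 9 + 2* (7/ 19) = 637/ 684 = 0.93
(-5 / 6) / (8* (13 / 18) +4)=-15 / 176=-0.09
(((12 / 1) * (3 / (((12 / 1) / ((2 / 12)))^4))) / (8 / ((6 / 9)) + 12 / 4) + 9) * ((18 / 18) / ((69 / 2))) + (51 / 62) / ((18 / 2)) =183418937 / 520680960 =0.35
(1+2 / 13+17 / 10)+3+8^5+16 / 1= 4262681 / 130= 32789.85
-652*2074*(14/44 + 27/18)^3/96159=-84.52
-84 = -84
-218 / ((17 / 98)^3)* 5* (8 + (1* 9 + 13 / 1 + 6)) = -36932374080 / 4913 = -7517275.41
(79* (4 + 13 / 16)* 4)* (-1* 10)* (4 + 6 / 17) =-66197.35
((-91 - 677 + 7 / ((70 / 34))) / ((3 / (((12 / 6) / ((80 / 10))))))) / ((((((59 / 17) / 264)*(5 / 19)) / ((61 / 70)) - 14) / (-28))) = -3314281036 / 26000585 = -127.47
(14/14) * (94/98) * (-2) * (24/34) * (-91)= 123.23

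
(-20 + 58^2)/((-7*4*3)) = -836/21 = -39.81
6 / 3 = 2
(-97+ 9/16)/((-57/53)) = 81779/912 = 89.67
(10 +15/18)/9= 65/54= 1.20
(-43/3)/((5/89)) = -3827/15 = -255.13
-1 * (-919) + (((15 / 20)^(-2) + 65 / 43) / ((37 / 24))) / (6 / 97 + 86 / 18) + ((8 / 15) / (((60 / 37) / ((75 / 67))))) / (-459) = 570202429691221 / 620162691525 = 919.44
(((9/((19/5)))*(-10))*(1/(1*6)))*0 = 0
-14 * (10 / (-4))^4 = -4375 / 8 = -546.88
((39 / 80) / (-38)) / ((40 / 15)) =-117 / 24320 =-0.00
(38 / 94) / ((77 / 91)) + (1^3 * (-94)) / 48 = -18371 / 12408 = -1.48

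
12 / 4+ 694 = 697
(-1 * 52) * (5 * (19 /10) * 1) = -494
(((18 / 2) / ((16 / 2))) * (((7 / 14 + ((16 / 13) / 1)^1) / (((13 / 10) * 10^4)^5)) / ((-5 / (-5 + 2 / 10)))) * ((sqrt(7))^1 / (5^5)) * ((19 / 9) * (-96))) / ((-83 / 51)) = 78489 * sqrt(7) / 391235495117187500000000000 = 0.00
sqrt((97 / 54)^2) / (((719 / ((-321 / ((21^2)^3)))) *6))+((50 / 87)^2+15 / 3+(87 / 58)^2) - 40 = -90791141866840561 / 2800492503128586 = -32.42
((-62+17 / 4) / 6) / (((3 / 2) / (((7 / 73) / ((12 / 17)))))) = -9163 / 10512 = -0.87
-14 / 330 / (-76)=7 / 12540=0.00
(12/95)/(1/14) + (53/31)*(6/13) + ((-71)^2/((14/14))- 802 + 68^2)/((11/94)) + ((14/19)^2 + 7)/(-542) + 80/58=75742.29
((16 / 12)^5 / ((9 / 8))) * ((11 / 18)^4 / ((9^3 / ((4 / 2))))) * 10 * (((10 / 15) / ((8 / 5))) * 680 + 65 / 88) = 127767481600 / 31381059609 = 4.07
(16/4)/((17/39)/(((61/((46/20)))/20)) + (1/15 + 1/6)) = 31720/4457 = 7.12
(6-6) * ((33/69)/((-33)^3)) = 0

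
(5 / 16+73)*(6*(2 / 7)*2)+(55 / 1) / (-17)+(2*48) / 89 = 5278565 / 21182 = 249.20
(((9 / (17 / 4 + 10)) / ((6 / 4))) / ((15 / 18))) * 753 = 36144 / 95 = 380.46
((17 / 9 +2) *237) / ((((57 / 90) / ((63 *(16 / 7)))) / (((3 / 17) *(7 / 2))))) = 41806800 / 323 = 129432.82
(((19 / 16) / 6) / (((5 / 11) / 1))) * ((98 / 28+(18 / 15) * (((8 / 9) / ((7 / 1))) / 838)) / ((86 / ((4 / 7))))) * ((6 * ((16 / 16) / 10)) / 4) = 64368029 / 42375984000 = 0.00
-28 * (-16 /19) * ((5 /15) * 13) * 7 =40768 /57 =715.23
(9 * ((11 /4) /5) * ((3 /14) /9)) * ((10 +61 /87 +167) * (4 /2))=8503 /203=41.89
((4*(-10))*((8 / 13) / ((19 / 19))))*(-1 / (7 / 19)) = 6080 / 91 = 66.81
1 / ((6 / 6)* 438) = 1 / 438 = 0.00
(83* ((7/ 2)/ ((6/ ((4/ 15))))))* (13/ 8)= 7553/ 360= 20.98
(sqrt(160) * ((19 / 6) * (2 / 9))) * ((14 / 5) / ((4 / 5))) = 266 * sqrt(10) / 27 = 31.15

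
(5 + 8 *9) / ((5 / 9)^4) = 505197 / 625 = 808.32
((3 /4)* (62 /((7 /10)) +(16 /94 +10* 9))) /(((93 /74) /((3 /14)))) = 22.86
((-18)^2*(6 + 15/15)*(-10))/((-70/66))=21384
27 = 27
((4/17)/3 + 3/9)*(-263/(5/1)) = -1841/85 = -21.66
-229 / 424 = -0.54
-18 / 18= -1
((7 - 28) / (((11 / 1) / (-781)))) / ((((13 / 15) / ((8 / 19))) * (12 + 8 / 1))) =8946 / 247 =36.22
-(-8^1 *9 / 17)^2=-5184 / 289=-17.94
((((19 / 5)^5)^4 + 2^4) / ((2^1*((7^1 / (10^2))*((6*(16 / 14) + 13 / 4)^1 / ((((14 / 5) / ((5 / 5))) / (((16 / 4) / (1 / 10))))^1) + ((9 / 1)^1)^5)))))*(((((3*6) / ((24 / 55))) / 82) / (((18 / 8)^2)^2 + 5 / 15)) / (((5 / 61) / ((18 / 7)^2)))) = 1176798324945031728883582475491776 / 15829042059581756591796875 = 74344254.09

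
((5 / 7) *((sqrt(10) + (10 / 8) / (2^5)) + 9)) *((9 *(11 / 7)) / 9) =55 *sqrt(10) / 49 + 63635 / 6272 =13.70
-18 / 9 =-2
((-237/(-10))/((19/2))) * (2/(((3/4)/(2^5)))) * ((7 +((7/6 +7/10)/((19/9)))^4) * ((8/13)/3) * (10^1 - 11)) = -100301576947712/301774565625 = -332.37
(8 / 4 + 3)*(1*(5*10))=250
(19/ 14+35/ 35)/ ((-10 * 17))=-0.01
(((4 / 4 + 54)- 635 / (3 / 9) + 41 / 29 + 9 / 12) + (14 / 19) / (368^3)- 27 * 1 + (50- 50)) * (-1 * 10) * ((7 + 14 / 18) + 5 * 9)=989496.89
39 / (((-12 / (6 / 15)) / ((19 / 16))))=-1.54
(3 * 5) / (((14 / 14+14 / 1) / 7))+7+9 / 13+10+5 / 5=334 / 13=25.69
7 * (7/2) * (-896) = -21952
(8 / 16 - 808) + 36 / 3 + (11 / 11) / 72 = -57275 / 72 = -795.49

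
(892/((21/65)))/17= 57980/357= 162.41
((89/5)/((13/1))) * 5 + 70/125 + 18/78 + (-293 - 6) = -94693/325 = -291.36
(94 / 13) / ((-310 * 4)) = -0.01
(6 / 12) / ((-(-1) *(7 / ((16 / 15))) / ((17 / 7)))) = 136 / 735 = 0.19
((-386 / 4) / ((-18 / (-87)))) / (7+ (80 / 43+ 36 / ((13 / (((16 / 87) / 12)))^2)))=-102618985677 / 1949452372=-52.64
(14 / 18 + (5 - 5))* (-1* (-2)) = 14 / 9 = 1.56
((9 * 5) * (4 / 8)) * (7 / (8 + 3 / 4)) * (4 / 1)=72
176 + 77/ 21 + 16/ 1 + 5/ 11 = 196.12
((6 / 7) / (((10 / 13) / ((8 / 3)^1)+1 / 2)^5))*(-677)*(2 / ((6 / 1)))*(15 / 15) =-634.77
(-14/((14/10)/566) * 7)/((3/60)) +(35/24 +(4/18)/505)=-28811610959/36360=-792398.54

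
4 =4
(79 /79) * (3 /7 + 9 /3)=24 /7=3.43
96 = 96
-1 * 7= -7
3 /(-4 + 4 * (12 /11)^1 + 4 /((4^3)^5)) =2952790016 /357913945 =8.25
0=0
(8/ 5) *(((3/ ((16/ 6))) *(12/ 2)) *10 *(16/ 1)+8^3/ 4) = 9664/ 5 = 1932.80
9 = 9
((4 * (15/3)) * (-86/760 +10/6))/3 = 1771/171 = 10.36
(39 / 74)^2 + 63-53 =56281 / 5476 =10.28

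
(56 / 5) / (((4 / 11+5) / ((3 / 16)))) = 231 / 590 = 0.39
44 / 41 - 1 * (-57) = 2381 / 41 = 58.07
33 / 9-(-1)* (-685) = -2044 / 3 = -681.33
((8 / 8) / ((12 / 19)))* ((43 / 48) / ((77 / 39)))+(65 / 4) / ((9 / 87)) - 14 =708655 / 4928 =143.80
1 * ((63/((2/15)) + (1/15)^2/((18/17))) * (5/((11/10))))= 1913642/891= 2147.75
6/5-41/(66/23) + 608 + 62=216781/330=656.91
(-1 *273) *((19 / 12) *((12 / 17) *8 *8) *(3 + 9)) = -3983616 / 17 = -234330.35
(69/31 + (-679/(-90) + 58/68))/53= 251929/1256895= 0.20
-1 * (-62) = 62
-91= -91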